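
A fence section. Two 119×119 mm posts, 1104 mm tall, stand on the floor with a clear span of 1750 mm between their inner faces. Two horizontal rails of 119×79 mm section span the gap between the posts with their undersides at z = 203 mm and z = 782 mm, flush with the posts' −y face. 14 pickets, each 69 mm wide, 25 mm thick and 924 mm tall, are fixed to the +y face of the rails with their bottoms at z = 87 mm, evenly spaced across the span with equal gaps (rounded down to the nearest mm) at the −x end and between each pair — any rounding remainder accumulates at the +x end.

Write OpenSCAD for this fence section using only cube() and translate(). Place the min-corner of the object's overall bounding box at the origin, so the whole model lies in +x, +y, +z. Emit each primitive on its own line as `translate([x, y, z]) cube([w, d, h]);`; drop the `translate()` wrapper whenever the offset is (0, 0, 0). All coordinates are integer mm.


cube([119, 119, 1104]);
translate([1869, 0, 0]) cube([119, 119, 1104]);
translate([119, 0, 203]) cube([1750, 119, 79]);
translate([119, 0, 782]) cube([1750, 119, 79]);
translate([171, 119, 87]) cube([69, 25, 924]);
translate([292, 119, 87]) cube([69, 25, 924]);
translate([413, 119, 87]) cube([69, 25, 924]);
translate([534, 119, 87]) cube([69, 25, 924]);
translate([655, 119, 87]) cube([69, 25, 924]);
translate([776, 119, 87]) cube([69, 25, 924]);
translate([897, 119, 87]) cube([69, 25, 924]);
translate([1018, 119, 87]) cube([69, 25, 924]);
translate([1139, 119, 87]) cube([69, 25, 924]);
translate([1260, 119, 87]) cube([69, 25, 924]);
translate([1381, 119, 87]) cube([69, 25, 924]);
translate([1502, 119, 87]) cube([69, 25, 924]);
translate([1623, 119, 87]) cube([69, 25, 924]);
translate([1744, 119, 87]) cube([69, 25, 924]);


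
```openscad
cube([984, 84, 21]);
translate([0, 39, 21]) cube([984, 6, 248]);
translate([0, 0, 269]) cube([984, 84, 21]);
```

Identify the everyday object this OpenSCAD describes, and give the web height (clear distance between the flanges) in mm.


An I-beam. The web height is 248 mm.

Two wide flanges with a thin centred web — an I-beam. Overall 290 mm minus two 21 mm flanges gives a web of 290 − 2·21 = 248 mm.


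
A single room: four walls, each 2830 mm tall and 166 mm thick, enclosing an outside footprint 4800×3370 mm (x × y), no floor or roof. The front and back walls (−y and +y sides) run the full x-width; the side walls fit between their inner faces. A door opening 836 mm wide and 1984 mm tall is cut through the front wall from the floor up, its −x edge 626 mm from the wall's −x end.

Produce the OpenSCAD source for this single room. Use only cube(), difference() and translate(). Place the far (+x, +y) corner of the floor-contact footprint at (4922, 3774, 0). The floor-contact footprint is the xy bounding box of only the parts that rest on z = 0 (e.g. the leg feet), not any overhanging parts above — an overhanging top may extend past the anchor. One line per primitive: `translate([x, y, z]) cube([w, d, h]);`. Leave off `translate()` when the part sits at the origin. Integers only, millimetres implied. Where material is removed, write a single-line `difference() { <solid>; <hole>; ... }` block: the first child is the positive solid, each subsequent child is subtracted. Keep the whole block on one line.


difference() { translate([122, 404, 0]) cube([4800, 166, 2830]); translate([748, 404, 0]) cube([836, 166, 1984]); }
translate([122, 3608, 0]) cube([4800, 166, 2830]);
translate([122, 570, 0]) cube([166, 3038, 2830]);
translate([4756, 570, 0]) cube([166, 3038, 2830]);


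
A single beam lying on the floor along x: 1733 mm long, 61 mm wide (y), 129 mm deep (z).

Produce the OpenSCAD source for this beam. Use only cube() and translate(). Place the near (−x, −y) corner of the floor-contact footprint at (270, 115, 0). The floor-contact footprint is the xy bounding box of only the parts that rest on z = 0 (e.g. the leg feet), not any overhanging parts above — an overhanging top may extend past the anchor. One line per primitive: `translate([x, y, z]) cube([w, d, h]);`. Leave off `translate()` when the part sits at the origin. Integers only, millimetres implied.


translate([270, 115, 0]) cube([1733, 61, 129]);


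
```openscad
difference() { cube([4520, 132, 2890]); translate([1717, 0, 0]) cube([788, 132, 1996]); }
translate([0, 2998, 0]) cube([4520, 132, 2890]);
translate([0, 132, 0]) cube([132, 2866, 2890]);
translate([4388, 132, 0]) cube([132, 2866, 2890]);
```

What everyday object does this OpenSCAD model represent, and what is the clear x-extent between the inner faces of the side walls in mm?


A single room. The interior width is 4256 mm.

Four walls enclosing a rectangle with a door in the front wall — a room. Outside width 4520 minus two 132 mm walls gives 4256 mm.


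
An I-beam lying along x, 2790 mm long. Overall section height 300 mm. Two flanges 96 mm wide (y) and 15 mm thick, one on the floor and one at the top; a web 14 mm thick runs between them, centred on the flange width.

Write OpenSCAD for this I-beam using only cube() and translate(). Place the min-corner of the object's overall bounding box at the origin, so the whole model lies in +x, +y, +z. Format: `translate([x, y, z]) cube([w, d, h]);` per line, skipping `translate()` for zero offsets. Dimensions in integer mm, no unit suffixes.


cube([2790, 96, 15]);
translate([0, 41, 15]) cube([2790, 14, 270]);
translate([0, 0, 285]) cube([2790, 96, 15]);


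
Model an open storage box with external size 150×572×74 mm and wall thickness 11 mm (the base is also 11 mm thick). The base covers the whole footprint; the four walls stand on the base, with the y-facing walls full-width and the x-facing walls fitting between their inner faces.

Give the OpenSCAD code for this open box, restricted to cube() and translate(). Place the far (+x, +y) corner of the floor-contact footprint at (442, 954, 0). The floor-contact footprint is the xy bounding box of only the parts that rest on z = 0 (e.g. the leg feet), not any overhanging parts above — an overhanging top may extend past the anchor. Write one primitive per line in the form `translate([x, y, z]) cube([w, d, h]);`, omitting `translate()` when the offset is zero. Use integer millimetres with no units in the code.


translate([292, 382, 0]) cube([150, 572, 11]);
translate([292, 382, 11]) cube([150, 11, 63]);
translate([292, 943, 11]) cube([150, 11, 63]);
translate([292, 393, 11]) cube([11, 550, 63]);
translate([431, 393, 11]) cube([11, 550, 63]);


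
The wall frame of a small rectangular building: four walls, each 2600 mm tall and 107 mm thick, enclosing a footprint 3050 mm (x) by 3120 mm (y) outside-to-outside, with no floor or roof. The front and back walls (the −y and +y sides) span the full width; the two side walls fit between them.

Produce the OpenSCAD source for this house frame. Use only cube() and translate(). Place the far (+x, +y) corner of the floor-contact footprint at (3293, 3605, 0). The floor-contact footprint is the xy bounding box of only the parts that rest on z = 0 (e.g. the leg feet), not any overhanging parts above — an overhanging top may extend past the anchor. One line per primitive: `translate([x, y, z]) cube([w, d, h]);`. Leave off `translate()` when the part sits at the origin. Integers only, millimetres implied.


translate([243, 485, 0]) cube([3050, 107, 2600]);
translate([243, 3498, 0]) cube([3050, 107, 2600]);
translate([243, 592, 0]) cube([107, 2906, 2600]);
translate([3186, 592, 0]) cube([107, 2906, 2600]);


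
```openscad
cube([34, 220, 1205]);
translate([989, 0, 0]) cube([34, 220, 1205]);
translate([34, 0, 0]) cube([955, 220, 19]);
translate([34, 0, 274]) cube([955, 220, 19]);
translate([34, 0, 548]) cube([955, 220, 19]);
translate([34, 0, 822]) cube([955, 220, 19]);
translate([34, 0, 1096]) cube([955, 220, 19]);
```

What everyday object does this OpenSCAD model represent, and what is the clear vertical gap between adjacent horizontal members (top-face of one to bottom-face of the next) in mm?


A bookshelf. The clear shelf gap is 255 mm.

Two tall side panels with 5 horizontal boards between them — a bookshelf. The first two shelf undersides are at z = 0 and z = 274; with shelf thickness 19, the clear gap is 274 − 0 − 19 = 255 mm.


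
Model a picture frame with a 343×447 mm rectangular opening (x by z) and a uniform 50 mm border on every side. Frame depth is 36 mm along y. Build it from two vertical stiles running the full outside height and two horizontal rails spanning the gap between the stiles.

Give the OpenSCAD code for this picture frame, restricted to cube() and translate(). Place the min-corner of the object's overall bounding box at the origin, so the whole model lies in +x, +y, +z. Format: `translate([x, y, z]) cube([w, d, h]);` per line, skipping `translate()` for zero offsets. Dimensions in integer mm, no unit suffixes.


cube([50, 36, 547]);
translate([393, 0, 0]) cube([50, 36, 547]);
translate([50, 0, 0]) cube([343, 36, 50]);
translate([50, 0, 497]) cube([343, 36, 50]);


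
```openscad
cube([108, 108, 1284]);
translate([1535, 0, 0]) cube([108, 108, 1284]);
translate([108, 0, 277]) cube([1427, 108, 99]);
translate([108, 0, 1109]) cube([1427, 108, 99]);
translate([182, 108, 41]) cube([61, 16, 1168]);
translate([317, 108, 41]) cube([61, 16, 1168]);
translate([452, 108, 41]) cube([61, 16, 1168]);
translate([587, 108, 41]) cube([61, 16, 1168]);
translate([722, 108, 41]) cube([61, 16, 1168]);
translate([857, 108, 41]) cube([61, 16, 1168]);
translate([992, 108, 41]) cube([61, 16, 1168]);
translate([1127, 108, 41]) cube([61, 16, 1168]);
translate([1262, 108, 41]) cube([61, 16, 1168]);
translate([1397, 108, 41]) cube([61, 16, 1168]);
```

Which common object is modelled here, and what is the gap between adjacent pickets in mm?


A fence section. The picket gap is 74 mm.

Two posts, two rails, 10 pickets — a fence section. Span 1427 mm holds 10 pickets of 61 mm with 11 equal gaps: ⌊(1427 − 10·61) / 11⌋ = 74 mm.


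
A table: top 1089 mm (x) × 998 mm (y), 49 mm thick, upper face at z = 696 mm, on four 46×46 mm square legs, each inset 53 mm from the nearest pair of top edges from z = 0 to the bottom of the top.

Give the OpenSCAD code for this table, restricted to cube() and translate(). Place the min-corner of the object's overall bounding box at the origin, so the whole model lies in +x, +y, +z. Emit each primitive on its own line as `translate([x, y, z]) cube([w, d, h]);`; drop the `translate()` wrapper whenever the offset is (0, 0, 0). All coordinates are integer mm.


translate([0, 0, 647]) cube([1089, 998, 49]);
translate([53, 53, 0]) cube([46, 46, 647]);
translate([990, 53, 0]) cube([46, 46, 647]);
translate([53, 899, 0]) cube([46, 46, 647]);
translate([990, 899, 0]) cube([46, 46, 647]);


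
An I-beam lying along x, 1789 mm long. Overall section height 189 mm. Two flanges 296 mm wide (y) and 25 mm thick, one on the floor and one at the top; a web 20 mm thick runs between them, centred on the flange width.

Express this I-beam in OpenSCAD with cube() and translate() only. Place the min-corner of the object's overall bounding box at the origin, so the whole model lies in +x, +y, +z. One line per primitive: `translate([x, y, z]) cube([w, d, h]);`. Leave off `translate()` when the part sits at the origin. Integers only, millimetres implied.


cube([1789, 296, 25]);
translate([0, 138, 25]) cube([1789, 20, 139]);
translate([0, 0, 164]) cube([1789, 296, 25]);


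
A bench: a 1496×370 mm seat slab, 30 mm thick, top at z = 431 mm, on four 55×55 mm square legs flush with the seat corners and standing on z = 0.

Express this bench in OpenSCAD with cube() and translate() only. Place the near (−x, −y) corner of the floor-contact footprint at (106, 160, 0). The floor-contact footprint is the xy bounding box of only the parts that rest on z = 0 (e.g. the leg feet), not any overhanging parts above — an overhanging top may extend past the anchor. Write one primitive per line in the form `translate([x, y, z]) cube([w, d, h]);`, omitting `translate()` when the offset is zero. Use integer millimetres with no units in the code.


translate([106, 160, 401]) cube([1496, 370, 30]);
translate([106, 160, 0]) cube([55, 55, 401]);
translate([106, 475, 0]) cube([55, 55, 401]);
translate([1547, 160, 0]) cube([55, 55, 401]);
translate([1547, 475, 0]) cube([55, 55, 401]);


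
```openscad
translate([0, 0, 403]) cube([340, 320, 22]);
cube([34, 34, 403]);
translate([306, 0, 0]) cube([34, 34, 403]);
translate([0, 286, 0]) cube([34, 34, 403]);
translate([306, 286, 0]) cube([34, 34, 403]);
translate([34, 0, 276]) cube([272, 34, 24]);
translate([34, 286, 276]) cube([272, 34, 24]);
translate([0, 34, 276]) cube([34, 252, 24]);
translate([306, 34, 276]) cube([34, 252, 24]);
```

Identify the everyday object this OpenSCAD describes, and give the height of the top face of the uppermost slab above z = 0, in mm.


A stool. The seat height is 425 mm.

A 340×320×22 slab at z = 403 on four corner posts — a stool. The seat top is 403 + 22 = 425 mm.


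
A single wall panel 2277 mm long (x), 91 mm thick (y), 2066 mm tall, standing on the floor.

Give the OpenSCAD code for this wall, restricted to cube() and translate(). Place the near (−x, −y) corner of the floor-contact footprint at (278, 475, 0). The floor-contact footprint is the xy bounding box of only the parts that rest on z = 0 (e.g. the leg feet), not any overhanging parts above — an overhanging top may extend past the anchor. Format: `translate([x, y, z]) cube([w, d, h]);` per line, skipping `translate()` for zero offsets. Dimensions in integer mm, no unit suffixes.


translate([278, 475, 0]) cube([2277, 91, 2066]);


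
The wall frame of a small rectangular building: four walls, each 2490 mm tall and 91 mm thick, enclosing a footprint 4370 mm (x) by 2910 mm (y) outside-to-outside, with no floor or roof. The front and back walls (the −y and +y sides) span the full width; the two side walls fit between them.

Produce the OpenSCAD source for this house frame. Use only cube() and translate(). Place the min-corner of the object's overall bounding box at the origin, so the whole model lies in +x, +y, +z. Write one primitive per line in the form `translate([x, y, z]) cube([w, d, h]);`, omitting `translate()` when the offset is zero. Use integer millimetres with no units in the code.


cube([4370, 91, 2490]);
translate([0, 2819, 0]) cube([4370, 91, 2490]);
translate([0, 91, 0]) cube([91, 2728, 2490]);
translate([4279, 91, 0]) cube([91, 2728, 2490]);


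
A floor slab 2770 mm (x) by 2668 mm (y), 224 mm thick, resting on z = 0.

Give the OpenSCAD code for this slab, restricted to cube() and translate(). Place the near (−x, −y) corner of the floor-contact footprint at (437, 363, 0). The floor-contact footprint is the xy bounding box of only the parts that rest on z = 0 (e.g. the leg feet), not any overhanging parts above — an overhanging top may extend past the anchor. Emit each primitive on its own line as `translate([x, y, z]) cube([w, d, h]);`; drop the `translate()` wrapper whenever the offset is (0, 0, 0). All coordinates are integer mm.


translate([437, 363, 0]) cube([2770, 2668, 224]);


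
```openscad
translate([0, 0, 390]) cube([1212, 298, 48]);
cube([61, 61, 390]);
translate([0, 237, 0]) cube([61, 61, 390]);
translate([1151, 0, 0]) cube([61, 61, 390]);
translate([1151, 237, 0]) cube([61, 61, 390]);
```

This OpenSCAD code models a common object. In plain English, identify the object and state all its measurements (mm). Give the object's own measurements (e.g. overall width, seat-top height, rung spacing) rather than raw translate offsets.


A bench: a 1212×298 mm seat slab, 48 mm thick, top at z = 438 mm, on four 61×61 mm square legs flush with the seat corners and standing on z = 0.


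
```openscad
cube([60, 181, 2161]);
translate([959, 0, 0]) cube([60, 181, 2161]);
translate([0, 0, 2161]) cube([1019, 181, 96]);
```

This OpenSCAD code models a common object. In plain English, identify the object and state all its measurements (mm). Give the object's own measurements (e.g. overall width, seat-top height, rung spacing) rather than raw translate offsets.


A door frame. The clear opening is 899 mm wide and 2161 mm high. Two 60 mm wide jambs, 181 mm deep, stand either side of the opening from the floor to the top of the opening. A 96 mm thick head sits across the top of both jambs, spanning the full outside width of the frame.


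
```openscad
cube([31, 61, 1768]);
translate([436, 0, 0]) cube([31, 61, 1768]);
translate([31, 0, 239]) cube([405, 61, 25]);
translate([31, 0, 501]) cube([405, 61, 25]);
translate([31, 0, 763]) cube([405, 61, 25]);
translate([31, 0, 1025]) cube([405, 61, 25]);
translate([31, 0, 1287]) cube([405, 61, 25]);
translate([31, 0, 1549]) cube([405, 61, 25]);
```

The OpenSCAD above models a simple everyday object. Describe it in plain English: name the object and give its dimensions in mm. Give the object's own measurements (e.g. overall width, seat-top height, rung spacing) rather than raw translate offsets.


A straight ladder. Two 31×61 mm vertical rails, 1768 mm tall, stand 467 mm apart (outside-to-outside) with their front faces coplanar on the −y side. 6 rungs, each 61 mm deep and 25 mm tall, span between the inner faces of the rails, front faces flush with the rails. The lowest rung's underside is at z = 239 mm and rungs are spaced 262 mm apart (underside to underside).


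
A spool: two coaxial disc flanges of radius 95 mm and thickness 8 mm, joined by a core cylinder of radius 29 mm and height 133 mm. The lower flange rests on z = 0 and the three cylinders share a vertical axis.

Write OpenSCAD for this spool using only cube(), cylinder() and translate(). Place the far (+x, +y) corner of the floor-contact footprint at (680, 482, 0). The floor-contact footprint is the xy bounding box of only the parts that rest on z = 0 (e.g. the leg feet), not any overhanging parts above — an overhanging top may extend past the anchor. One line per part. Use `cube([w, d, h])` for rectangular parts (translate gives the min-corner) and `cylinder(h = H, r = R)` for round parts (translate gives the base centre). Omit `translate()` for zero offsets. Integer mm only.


translate([585, 387, 0]) cylinder(h = 8, r = 95);
translate([585, 387, 8]) cylinder(h = 133, r = 29);
translate([585, 387, 141]) cylinder(h = 8, r = 95);


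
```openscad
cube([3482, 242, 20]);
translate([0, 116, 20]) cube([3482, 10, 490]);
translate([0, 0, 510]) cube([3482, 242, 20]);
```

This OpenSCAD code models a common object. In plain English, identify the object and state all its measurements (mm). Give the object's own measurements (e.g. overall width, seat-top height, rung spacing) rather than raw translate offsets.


An I-beam lying along x, 3482 mm long. Overall section height 530 mm. Two flanges 242 mm wide (y) and 20 mm thick, one on the floor and one at the top; a web 10 mm thick runs between them, centred on the flange width.


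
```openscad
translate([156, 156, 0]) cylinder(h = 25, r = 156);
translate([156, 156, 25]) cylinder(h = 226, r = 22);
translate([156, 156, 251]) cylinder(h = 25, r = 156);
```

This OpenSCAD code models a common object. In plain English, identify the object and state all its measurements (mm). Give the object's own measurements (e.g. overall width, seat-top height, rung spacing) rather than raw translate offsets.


A spool: two coaxial disc flanges of radius 156 mm and thickness 25 mm, joined by a core cylinder of radius 22 mm and height 226 mm. The lower flange rests on z = 0 and the three cylinders share a vertical axis.


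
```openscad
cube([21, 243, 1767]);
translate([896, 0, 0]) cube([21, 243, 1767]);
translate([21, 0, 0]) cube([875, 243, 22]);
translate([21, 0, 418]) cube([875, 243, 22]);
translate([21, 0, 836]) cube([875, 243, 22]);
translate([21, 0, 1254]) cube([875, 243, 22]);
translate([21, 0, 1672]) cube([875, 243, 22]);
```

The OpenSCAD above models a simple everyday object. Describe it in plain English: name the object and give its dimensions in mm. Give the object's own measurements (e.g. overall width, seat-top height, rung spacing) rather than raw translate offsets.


An open bookshelf. Two side panels, each 21 mm thick, 243 mm deep and 1767 mm tall, stand 917 mm apart (outside-to-outside). Between them sit 5 shelves, each 22 mm thick and 243 mm deep, spanning the full gap between the sides. The bottom shelf rests on the floor (its underside at z = 0) and the clear gap between one shelf's top and the next shelf's underside is 396 mm.


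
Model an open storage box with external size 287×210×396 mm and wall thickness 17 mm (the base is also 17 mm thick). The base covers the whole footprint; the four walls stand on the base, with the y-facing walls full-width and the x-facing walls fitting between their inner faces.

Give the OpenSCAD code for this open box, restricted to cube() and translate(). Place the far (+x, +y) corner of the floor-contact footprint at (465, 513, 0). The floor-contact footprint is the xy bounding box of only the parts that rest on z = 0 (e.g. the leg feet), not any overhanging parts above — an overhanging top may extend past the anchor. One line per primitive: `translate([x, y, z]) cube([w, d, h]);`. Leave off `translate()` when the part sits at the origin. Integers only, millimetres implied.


translate([178, 303, 0]) cube([287, 210, 17]);
translate([178, 303, 17]) cube([287, 17, 379]);
translate([178, 496, 17]) cube([287, 17, 379]);
translate([178, 320, 17]) cube([17, 176, 379]);
translate([448, 320, 17]) cube([17, 176, 379]);


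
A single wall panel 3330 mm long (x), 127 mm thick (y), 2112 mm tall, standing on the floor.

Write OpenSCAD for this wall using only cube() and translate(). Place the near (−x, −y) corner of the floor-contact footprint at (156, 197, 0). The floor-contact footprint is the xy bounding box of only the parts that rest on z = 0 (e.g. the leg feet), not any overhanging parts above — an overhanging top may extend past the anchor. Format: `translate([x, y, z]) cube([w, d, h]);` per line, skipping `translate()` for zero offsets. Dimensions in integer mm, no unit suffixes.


translate([156, 197, 0]) cube([3330, 127, 2112]);


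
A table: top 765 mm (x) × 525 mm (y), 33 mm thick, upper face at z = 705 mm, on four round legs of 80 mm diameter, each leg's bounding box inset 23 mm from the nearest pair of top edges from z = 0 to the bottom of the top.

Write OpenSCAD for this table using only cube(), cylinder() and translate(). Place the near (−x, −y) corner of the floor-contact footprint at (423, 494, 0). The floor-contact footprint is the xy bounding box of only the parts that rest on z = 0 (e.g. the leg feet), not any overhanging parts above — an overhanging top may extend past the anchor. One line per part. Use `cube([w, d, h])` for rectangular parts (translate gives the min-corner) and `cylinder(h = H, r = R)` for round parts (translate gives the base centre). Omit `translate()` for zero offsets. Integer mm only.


translate([400, 471, 672]) cube([765, 525, 33]);
translate([463, 534, 0]) cylinder(h = 672, r = 40);
translate([1102, 534, 0]) cylinder(h = 672, r = 40);
translate([463, 933, 0]) cylinder(h = 672, r = 40);
translate([1102, 933, 0]) cylinder(h = 672, r = 40);


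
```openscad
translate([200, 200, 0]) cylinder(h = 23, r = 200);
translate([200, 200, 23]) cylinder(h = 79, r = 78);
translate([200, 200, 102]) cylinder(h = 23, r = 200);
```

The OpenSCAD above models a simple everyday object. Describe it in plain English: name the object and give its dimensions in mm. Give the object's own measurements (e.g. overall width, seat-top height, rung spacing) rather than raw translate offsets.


A spool: two coaxial disc flanges of radius 200 mm and thickness 23 mm, joined by a core cylinder of radius 78 mm and height 79 mm. The lower flange rests on z = 0 and the three cylinders share a vertical axis.


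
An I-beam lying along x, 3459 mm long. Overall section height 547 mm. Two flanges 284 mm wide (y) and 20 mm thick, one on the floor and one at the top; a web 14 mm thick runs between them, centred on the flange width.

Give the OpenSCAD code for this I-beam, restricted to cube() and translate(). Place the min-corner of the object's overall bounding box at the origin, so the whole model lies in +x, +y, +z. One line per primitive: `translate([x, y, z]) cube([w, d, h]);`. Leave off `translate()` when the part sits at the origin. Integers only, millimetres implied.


cube([3459, 284, 20]);
translate([0, 135, 20]) cube([3459, 14, 507]);
translate([0, 0, 527]) cube([3459, 284, 20]);


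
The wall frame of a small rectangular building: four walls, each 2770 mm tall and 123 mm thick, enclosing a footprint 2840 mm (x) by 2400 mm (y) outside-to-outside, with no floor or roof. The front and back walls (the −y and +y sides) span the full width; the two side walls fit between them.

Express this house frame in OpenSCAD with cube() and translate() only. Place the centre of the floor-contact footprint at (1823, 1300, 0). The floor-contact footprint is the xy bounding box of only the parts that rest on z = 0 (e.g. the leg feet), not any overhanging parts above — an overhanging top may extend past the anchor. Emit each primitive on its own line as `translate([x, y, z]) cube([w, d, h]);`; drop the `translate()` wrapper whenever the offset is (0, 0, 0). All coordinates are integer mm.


translate([403, 100, 0]) cube([2840, 123, 2770]);
translate([403, 2377, 0]) cube([2840, 123, 2770]);
translate([403, 223, 0]) cube([123, 2154, 2770]);
translate([3120, 223, 0]) cube([123, 2154, 2770]);


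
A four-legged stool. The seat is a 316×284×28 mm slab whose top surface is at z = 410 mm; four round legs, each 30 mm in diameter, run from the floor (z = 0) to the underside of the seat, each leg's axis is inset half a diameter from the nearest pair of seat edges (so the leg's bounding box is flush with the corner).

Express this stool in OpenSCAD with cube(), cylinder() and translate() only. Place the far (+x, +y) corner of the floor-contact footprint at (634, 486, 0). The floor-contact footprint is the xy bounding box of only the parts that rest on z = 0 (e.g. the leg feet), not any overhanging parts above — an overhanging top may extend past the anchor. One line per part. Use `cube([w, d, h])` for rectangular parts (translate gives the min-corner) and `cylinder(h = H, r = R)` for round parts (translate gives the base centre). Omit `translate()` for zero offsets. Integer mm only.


translate([318, 202, 382]) cube([316, 284, 28]);
translate([333, 217, 0]) cylinder(h = 382, r = 15);
translate([619, 217, 0]) cylinder(h = 382, r = 15);
translate([333, 471, 0]) cylinder(h = 382, r = 15);
translate([619, 471, 0]) cylinder(h = 382, r = 15);


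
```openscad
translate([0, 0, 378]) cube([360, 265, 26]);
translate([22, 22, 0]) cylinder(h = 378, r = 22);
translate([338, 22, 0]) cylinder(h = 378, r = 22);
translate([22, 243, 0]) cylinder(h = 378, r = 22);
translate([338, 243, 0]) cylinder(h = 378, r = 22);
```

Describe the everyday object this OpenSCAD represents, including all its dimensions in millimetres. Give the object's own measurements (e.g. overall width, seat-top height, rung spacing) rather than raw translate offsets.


A simple wooden stool: a rectangular seat 360 mm (x) by 265 mm (y), 26 mm thick, top face at z = 404 mm, on four round legs, each 44 mm in diameter. The legs rest on z = 0, each leg's axis is inset half a diameter from the nearest pair of seat edges (so the leg's bounding box is flush with the corner).


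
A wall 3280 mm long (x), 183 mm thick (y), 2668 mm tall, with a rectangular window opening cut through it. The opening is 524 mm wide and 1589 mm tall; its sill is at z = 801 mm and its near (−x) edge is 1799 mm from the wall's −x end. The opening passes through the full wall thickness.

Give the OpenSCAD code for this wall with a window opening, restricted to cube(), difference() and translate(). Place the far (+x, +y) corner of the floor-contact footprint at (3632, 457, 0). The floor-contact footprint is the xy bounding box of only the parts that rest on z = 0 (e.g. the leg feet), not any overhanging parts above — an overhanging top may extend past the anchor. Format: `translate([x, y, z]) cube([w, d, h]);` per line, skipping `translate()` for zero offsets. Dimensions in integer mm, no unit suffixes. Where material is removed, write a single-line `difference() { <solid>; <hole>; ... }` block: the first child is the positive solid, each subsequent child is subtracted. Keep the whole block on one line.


difference() { translate([352, 274, 0]) cube([3280, 183, 2668]); translate([2151, 274, 801]) cube([524, 183, 1589]); }


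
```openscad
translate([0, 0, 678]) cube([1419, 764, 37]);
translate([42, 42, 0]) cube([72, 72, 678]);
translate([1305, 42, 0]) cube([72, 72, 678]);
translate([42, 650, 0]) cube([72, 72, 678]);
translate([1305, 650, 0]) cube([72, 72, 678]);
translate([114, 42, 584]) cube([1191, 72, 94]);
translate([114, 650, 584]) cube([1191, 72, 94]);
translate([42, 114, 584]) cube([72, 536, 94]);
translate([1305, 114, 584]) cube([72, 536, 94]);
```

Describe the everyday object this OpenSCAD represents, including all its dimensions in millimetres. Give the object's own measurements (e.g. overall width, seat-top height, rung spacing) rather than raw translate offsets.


A table: top 1419 mm (x) × 764 mm (y), 37 mm thick, upper face at z = 715 mm, on four 72×72 mm square legs, each inset 42 mm from the nearest pair of top edges from z = 0 to the bottom of the top. Four apron rails, 72 mm thick and 94 mm tall, run between adjacent legs with their top edges flush with the underside of the top and their outer faces flush with the legs' outer faces.


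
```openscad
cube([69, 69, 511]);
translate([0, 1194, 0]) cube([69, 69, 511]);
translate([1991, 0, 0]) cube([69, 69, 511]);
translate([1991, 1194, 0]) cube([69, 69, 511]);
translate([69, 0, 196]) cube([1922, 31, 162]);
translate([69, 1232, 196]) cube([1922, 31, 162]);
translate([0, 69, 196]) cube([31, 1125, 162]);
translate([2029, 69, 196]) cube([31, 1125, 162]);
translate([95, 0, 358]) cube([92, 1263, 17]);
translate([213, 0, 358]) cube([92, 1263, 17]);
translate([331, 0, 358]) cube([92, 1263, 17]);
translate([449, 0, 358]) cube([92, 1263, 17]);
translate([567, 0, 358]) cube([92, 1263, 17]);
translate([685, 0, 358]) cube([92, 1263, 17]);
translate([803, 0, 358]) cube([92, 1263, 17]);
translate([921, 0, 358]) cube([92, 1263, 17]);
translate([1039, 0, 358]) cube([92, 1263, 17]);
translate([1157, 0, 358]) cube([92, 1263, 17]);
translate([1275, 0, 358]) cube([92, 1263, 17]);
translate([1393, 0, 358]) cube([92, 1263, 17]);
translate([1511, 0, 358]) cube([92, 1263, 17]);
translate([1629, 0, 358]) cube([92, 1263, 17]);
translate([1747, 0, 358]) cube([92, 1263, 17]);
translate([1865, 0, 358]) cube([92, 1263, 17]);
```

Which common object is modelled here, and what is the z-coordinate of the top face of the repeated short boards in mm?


A bed frame. The slat-top height is 375 mm.

Four posts, four rails, and a row of slats — a bed frame. Slats sit on the rails at z = 196 + 162 = 358; with slat thickness 17, the top is 375 mm.


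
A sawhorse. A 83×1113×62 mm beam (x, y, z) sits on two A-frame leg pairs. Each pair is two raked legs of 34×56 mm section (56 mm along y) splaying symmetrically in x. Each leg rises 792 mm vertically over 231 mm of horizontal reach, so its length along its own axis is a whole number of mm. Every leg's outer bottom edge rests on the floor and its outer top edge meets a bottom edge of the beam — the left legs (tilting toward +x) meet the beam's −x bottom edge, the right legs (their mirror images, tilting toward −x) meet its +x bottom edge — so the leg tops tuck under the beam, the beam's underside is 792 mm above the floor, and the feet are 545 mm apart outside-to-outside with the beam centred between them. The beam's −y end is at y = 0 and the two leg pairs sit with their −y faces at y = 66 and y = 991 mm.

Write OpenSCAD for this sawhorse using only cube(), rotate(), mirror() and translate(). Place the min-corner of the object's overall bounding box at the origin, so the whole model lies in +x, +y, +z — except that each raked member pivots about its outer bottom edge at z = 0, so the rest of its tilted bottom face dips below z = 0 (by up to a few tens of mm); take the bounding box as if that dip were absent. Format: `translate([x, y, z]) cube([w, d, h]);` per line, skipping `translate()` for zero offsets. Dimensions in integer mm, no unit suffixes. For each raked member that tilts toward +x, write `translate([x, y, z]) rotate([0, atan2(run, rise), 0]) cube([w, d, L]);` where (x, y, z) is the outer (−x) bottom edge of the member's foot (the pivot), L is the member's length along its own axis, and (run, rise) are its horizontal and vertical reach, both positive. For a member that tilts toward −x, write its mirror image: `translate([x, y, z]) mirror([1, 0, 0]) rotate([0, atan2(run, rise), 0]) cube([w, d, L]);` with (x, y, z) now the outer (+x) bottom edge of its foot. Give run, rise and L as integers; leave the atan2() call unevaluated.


translate([231, 0, 792]) cube([83, 1113, 62]);
translate([0, 66, 0]) rotate([0, atan2(231, 792), 0]) cube([34, 56, 825]);
translate([545, 66, 0]) mirror([1, 0, 0]) rotate([0, atan2(231, 792), 0]) cube([34, 56, 825]);
translate([0, 991, 0]) rotate([0, atan2(231, 792), 0]) cube([34, 56, 825]);
translate([545, 991, 0]) mirror([1, 0, 0]) rotate([0, atan2(231, 792), 0]) cube([34, 56, 825]);


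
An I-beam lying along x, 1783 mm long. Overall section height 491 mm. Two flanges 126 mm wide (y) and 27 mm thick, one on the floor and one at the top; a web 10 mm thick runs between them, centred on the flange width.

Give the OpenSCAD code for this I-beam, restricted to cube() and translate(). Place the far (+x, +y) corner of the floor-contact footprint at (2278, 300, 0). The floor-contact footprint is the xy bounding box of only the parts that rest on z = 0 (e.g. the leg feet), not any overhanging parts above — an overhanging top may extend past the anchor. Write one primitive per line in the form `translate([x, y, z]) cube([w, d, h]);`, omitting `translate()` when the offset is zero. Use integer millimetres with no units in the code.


translate([495, 174, 0]) cube([1783, 126, 27]);
translate([495, 232, 27]) cube([1783, 10, 437]);
translate([495, 174, 464]) cube([1783, 126, 27]);


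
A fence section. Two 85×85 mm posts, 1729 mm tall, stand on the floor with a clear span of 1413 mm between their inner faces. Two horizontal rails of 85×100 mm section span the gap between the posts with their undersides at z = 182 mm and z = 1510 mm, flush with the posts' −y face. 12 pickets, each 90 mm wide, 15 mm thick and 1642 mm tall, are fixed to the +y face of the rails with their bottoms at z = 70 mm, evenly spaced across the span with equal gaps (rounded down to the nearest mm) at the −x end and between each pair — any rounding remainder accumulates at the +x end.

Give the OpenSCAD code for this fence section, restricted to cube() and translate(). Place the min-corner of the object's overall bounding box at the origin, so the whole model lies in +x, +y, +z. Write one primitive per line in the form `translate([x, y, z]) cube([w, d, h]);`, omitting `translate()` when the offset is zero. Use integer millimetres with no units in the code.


cube([85, 85, 1729]);
translate([1498, 0, 0]) cube([85, 85, 1729]);
translate([85, 0, 182]) cube([1413, 85, 100]);
translate([85, 0, 1510]) cube([1413, 85, 100]);
translate([110, 85, 70]) cube([90, 15, 1642]);
translate([225, 85, 70]) cube([90, 15, 1642]);
translate([340, 85, 70]) cube([90, 15, 1642]);
translate([455, 85, 70]) cube([90, 15, 1642]);
translate([570, 85, 70]) cube([90, 15, 1642]);
translate([685, 85, 70]) cube([90, 15, 1642]);
translate([800, 85, 70]) cube([90, 15, 1642]);
translate([915, 85, 70]) cube([90, 15, 1642]);
translate([1030, 85, 70]) cube([90, 15, 1642]);
translate([1145, 85, 70]) cube([90, 15, 1642]);
translate([1260, 85, 70]) cube([90, 15, 1642]);
translate([1375, 85, 70]) cube([90, 15, 1642]);


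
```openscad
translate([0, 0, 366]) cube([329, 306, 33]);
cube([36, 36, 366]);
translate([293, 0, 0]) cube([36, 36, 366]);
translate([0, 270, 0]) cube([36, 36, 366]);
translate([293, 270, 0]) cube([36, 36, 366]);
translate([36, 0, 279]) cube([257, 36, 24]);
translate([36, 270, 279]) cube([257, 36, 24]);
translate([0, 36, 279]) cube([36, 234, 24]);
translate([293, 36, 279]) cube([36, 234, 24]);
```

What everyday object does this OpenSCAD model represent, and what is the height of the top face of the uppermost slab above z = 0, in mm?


A stool. The seat height is 399 mm.

A 329×306×33 slab at z = 366 on four corner posts — a stool. The seat top is 366 + 33 = 399 mm.


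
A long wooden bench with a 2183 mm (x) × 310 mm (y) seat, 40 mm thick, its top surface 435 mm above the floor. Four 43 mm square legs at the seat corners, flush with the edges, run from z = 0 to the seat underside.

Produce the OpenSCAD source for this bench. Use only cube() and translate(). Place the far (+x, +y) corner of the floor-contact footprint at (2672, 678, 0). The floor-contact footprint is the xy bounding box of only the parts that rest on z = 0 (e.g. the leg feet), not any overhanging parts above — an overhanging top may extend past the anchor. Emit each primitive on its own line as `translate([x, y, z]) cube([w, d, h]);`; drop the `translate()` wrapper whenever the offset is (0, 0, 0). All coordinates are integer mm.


translate([489, 368, 395]) cube([2183, 310, 40]);
translate([489, 368, 0]) cube([43, 43, 395]);
translate([489, 635, 0]) cube([43, 43, 395]);
translate([2629, 368, 0]) cube([43, 43, 395]);
translate([2629, 635, 0]) cube([43, 43, 395]);


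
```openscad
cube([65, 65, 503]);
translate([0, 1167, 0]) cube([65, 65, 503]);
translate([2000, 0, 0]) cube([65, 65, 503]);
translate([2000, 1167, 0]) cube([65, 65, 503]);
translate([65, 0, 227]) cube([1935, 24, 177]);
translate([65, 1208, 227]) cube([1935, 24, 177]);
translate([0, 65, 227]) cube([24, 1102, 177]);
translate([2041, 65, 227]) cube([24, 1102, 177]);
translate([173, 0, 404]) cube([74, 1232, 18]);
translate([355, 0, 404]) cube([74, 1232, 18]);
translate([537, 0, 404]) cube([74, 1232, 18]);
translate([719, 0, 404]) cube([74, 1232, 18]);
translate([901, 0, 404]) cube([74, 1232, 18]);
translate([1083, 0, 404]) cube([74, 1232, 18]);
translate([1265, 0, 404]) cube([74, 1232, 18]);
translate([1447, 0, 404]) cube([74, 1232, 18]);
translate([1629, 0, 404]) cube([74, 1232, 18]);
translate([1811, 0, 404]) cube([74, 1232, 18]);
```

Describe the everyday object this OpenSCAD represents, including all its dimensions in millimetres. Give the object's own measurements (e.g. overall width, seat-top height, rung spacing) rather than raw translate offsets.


A bed frame 2065 mm long (x) by 1232 mm wide (y). Four 65×65 mm corner posts, 503 mm tall, at the corners of the footprint. Four rails of 24 mm thickness and 177 mm height run between adjacent posts with their undersides at z = 227 mm, their outer faces flush with the outside of the frame (the two x-running rails run between the posts' inner faces; the two y-running rails run between the posts' inner faces). 10 slats, each 74 mm wide (x) and 18 mm thick, lie across the top of the two x-running rails, running the full 1232 mm width of the frame in y; along x they sit between the end posts with a 108 mm gap after the −x posts and between neighbouring slats, leaving 115 mm before the +x posts.


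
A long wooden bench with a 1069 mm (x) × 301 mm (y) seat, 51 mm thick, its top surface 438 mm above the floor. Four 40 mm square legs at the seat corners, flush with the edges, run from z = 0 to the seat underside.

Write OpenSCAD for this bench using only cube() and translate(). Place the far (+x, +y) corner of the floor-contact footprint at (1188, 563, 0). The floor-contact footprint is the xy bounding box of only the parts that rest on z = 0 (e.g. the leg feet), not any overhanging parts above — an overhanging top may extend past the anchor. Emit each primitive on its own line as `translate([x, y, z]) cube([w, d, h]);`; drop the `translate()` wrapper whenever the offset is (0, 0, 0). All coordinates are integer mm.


// leg_h = 438 − 51 = 387
translate([119, 262, 387]) cube([1069, 301, 51]);
translate([119, 262, 0]) cube([40, 40, 387]);
translate([119, 523, 0]) cube([40, 40, 387]);
translate([1148, 262, 0]) cube([40, 40, 387]);
translate([1148, 523, 0]) cube([40, 40, 387]);
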